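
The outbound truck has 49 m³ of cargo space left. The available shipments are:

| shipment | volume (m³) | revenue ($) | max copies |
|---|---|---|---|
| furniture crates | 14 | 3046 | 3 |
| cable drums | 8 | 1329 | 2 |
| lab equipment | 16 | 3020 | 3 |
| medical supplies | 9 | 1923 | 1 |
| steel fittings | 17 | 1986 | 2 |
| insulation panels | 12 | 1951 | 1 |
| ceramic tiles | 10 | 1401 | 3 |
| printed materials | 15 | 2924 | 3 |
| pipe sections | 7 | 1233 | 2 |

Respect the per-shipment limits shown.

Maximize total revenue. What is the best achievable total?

Density check — furniture crates 217.57, medical supplies 213.67, printed materials 194.93, lab equipment 188.75 are the best per m³.
Best packing: 3×furniture crates + pipe sections — 49 m³, 10371 total.
Nothing else within 49 m³ beats 10371.

10371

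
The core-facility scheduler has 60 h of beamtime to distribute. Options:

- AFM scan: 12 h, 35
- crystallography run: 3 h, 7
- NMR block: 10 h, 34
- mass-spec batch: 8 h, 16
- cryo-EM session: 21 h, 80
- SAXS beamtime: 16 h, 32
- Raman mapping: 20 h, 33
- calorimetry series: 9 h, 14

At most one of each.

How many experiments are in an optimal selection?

The maximum expected citations within 60 h is 181.
For example AFM scan + NMR block + cryo-EM session + SAXS beamtime achieves it, using 59 h.
All optima have 4 experiments.

4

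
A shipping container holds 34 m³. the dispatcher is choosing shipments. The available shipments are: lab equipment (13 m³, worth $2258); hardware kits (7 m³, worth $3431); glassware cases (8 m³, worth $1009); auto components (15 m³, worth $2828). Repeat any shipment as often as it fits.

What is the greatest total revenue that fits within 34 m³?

13724

Ranking by ratio (revenue/m³): hardware kits 490.14, auto components 188.53, lab equipment 173.69, glassware cases 126.12.
The ratio ordering already packs tightly: 4×hardware kits, 28 m³, 13724.
No other feasible combination exceeds 13724.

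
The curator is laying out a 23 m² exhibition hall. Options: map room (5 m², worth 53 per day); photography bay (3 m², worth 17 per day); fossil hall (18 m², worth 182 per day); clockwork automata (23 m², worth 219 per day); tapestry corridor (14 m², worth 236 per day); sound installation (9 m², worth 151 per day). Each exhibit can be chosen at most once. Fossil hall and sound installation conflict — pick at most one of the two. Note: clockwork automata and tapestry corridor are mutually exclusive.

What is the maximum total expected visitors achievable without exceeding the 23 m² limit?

387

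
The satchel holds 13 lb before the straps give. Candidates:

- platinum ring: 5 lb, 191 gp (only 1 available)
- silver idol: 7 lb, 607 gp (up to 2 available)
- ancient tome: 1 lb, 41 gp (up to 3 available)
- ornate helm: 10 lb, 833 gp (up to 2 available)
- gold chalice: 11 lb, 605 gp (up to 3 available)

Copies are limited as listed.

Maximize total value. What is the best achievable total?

956

Density check — silver idol 86.71, ornate helm 83.30, gold chalice 55.00, ancient tome 41.00 are the best per lb.
A density-first pass picks silver idol + 3×ancient tome — 730 at 10 lb.
Replace silver idol with ornate helm: the trade gains 226 net, giving 956 at 13 lb.
Every other selection either busts 13 lb or exceeds an availability limit or fails to beat 956.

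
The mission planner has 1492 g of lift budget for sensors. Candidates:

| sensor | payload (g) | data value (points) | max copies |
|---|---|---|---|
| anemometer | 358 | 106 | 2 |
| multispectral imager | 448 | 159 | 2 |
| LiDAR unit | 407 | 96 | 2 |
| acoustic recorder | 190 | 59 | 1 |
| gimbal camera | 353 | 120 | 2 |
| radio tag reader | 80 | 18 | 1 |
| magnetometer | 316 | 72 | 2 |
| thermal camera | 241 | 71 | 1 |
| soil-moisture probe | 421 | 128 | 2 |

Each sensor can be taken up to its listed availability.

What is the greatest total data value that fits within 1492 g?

509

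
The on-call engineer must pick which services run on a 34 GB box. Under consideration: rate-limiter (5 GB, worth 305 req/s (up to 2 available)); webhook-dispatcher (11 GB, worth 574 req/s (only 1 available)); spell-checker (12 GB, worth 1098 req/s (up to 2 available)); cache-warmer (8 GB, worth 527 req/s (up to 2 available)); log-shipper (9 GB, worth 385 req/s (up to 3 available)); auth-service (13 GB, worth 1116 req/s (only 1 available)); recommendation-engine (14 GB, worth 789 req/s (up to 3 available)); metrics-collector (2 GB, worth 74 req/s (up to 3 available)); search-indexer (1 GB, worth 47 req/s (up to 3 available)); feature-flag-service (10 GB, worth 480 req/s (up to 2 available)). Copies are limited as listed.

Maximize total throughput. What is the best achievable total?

Best packing: 2×spell-checker + cache-warmer + 2×search-indexer — 34 GB, 2817 total.
That's the maximum — no swap from here does better than 2817.

2817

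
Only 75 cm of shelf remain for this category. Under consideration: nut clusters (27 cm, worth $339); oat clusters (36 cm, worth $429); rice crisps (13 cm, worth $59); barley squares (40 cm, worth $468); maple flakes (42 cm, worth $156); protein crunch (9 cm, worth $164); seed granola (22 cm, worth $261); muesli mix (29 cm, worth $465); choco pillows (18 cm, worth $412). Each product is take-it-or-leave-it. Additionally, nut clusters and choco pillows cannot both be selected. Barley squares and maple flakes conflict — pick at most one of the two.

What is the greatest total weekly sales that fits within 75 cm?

Filling by ratio: rice crisps + protein crunch + muesli mix + choco pillows for 1100, with 6 cm left unused.
Dropping rice crisps and protein crunch frees 22 cm; slotting in seed granola (22 cm) lifts the total to 1138 at 69 cm.
Nothing else feasible within 75 cm beats 1138.

1138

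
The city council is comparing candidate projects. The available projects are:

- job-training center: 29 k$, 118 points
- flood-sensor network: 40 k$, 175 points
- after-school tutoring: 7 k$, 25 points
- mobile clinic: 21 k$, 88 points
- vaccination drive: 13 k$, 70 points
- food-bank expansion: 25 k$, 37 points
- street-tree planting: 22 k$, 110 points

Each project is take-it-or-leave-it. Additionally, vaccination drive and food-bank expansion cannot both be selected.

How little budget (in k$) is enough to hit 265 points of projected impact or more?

Minimise k$ subject to total projected impact ≥ 265.
Taking mobile clinic + vaccination drive + street-tree planting gives 268 (≥ 265) for 56 k$.
Any bundle with less than 56 k$ falls short of 265.

56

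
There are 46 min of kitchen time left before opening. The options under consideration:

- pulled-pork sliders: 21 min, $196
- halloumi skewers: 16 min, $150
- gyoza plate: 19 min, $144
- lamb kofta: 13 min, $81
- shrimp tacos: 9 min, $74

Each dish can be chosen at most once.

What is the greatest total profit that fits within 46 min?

420

Pulled-pork sliders + halloumi skewers + shrimp tacos uses 46 of the 46 min and totals 420.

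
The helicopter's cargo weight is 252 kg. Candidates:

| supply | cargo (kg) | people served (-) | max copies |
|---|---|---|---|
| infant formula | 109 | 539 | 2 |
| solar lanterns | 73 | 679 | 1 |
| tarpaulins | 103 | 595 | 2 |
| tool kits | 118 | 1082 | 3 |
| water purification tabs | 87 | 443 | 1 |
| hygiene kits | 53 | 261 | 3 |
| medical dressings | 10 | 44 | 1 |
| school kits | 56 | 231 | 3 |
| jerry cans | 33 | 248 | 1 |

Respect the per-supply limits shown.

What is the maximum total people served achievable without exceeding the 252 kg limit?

Taking the top-ratio supplies first gives solar lanterns + tool kits + medical dressings + jerry cans for 2053 (234 kg).
Dropping solar lanterns and jerry cans frees 106 kg; slotting in tool kits (118 kg) lifts the total to 2208 at 246 kg.

2208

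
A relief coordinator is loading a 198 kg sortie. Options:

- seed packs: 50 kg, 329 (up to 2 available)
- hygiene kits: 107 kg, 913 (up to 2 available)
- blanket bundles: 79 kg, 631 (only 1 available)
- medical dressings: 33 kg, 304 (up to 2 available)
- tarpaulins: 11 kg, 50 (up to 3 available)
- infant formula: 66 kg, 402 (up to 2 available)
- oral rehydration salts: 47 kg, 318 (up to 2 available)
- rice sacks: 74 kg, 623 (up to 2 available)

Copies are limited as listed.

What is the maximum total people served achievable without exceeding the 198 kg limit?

Ranking by ratio (people served/kg): medical dressings 9.21, hygiene kits 8.53, rice sacks 8.42, blanket bundles 7.99.
The ratio ordering already packs tightly: hygiene kits + 2×medical dressings + 2×tarpaulins, 195 kg, 1621.
Nothing else within 198 kg beats 1621.

1621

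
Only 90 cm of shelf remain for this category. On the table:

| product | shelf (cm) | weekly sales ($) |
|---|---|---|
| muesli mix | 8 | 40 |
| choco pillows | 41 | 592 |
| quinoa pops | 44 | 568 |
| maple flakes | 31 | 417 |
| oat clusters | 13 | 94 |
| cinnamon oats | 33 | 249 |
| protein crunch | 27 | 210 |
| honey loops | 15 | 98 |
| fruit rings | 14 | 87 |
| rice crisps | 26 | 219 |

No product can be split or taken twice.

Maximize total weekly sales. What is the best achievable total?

1160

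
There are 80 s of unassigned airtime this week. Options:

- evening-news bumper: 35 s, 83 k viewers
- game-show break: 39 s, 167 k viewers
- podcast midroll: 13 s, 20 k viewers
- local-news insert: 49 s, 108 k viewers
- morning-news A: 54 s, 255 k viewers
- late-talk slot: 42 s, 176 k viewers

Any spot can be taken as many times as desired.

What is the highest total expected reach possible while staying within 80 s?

A density-first pass picks 2×podcast midroll + morning-news A — 295 at 80 s.
Replace 2×podcast midroll and morning-news A with 2×game-show break: the trade gains 39 net, giving 334 at 78 s.

334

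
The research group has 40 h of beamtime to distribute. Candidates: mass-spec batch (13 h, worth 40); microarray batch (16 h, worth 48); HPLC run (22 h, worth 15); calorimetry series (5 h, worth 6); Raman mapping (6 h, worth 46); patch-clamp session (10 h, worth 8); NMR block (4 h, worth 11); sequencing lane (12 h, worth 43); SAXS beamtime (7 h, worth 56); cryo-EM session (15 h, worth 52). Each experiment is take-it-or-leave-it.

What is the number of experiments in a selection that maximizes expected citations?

4

Optimal total is 197.
For example Raman mapping + sequencing lane + SAXS beamtime + cryo-EM session achieves it, using 40 h.
Every optimal selection uses 4 experiments.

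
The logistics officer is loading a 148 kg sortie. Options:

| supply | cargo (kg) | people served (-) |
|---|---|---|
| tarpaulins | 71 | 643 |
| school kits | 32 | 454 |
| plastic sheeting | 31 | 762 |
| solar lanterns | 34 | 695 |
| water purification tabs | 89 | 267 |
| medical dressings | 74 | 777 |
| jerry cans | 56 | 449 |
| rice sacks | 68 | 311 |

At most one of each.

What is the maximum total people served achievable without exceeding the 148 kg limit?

2234

By people served per kg: plastic sheeting 24.58, solar lanterns 20.44, school kits 14.19 lead.
Filling by ratio: school kits + plastic sheeting + solar lanterns for 1911, with 51 kg left unused.
Dropping school kits frees 32 kg; slotting in medical dressings (74 kg) lifts the total to 2234 at 139 kg.
Runner-up tarpaulins + plastic sheeting + solar lanterns tops out at 2100.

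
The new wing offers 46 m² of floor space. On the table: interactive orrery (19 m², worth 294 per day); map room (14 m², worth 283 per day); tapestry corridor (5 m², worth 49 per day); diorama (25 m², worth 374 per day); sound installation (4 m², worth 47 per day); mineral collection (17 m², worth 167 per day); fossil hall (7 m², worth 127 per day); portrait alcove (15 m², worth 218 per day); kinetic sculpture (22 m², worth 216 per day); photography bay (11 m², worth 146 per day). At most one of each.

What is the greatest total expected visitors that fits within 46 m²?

784

Greedy by ratio would take interactive orrery + map room + sound installation + fossil hall: 44 m² used, total 751.
Dropping interactive orrery and sound installation frees 23 m²; slotting in diorama (25 m²) lifts the total to 784 at 46 m².
That's the maximum — no swap from here does better than 784.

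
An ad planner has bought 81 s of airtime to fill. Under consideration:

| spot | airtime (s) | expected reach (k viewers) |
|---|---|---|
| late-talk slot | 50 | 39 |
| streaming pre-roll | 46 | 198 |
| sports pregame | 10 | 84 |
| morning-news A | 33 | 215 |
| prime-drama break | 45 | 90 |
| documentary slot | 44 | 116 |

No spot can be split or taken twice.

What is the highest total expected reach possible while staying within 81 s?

413

Greedy by ratio would take sports pregame + morning-news A: 43 s used, total 299.
Replace sports pregame with streaming pre-roll: the trade gains 114 net, giving 413 at 79 s.
That's the maximum — no swap from here does better than 413.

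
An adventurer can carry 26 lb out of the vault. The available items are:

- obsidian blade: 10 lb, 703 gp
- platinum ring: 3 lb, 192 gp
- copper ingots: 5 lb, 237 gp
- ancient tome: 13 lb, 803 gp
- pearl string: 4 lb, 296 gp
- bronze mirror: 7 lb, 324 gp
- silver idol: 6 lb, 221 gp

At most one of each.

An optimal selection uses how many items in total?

3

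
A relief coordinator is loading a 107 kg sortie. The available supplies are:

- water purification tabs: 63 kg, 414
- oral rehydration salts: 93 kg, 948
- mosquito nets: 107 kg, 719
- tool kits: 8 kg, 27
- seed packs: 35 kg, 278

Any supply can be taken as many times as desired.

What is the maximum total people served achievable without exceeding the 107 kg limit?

Oral rehydration salts + tool kits uses 101 of the 107 kg and totals 975.
That's the maximum — no swap from here does better than 975.

975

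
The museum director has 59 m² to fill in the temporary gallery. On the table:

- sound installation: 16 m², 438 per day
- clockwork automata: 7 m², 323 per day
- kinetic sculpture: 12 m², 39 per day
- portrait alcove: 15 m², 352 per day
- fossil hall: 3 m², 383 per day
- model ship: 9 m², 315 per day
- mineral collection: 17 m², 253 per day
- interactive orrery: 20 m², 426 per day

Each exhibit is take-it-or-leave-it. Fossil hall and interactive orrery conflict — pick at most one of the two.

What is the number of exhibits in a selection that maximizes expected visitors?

The maximum expected visitors within 59 m² is 1811.
For example sound installation + clockwork automata + portrait alcove + fossil hall + model ship achieves it, using 50 m².
All optima have 5 exhibits.

5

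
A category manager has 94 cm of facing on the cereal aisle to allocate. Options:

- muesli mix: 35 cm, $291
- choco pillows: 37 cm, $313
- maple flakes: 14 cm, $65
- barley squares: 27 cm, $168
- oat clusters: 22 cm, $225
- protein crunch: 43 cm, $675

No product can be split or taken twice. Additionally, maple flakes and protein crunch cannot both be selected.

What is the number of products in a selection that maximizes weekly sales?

3

Optimal total is 1068.
One optimal bundle: barley squares + oat clusters + protein crunch (92 cm).
All optima have 3 products.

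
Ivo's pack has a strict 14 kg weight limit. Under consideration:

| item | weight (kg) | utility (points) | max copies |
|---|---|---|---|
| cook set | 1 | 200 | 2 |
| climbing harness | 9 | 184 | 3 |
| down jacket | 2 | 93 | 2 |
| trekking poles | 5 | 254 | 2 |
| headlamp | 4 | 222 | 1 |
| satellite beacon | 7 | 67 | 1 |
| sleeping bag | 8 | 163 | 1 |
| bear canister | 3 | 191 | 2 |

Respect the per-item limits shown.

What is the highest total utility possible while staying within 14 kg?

2×cook set + down jacket + headlamp + 2×bear canister uses 14 of the 14 kg and totals 1097.
That's the maximum — no swap from here does better than 1097.

1097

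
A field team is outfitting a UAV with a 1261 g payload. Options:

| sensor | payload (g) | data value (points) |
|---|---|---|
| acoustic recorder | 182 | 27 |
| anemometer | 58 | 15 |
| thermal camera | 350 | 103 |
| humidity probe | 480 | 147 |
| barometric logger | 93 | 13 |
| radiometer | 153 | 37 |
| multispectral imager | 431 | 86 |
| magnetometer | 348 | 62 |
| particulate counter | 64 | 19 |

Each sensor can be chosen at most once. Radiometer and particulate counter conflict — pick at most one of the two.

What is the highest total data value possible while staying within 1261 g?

Taking thermal camera + humidity probe + multispectral imager: 1261 g used, 336 in data value.

336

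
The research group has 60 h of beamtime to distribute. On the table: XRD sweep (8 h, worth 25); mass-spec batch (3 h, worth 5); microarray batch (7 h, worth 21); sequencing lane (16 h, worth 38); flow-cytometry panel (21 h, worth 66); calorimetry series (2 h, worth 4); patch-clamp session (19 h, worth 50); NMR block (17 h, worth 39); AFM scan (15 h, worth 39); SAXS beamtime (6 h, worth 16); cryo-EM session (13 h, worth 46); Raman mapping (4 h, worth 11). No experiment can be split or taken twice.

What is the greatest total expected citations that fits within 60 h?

185

Density check — cryo-EM session 3.54, flow-cytometry panel 3.14, XRD sweep 3.12, microarray batch 3.00 are the best per h.
Best packing: XRD sweep + microarray batch + flow-cytometry panel + SAXS beamtime + cryo-EM session + Raman mapping — 59 h, 185 total.
Every other selection either busts 60 h or fails to beat 185.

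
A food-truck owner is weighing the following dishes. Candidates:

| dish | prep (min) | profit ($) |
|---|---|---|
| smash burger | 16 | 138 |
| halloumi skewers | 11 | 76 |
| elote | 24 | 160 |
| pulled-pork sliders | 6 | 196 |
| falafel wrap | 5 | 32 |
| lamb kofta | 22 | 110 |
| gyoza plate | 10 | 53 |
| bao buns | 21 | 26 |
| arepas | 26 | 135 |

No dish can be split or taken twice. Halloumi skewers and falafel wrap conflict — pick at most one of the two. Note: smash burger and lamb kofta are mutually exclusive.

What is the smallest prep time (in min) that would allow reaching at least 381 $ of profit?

32

Need the lightest bundle worth ≥ 381.
smash burger + pulled-pork sliders + gyoza plate reaches 387 using 32 min.
Any bundle with less than 32 min falls short of 381.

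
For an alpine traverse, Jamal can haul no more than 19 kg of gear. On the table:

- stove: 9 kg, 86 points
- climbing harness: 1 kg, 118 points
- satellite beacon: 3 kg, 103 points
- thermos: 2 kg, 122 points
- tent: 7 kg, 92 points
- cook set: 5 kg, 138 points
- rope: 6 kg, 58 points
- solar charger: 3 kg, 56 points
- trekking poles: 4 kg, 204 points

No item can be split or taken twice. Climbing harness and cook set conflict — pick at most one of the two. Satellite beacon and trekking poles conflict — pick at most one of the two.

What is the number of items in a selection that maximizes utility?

5

The maximum utility within 19 kg is 592.
One optimal bundle: climbing harness + thermos + tent + solar charger + trekking poles (17 kg).
Any selection reaching 592 contains exactly 5 items.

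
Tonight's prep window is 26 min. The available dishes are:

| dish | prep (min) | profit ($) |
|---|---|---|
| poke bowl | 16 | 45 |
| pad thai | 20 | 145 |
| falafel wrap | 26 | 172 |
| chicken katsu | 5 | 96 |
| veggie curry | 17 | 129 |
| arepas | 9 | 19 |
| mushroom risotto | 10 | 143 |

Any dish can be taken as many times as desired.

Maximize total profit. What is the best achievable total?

Ranking by ratio (profit/min): chicken katsu 19.20, mushroom risotto 14.30, veggie curry 7.59.
Taking 5×chicken katsu: 25 min used, 480 in profit.
The spare 1 min is too small for any remaining dish, and no exchange beats 480.

480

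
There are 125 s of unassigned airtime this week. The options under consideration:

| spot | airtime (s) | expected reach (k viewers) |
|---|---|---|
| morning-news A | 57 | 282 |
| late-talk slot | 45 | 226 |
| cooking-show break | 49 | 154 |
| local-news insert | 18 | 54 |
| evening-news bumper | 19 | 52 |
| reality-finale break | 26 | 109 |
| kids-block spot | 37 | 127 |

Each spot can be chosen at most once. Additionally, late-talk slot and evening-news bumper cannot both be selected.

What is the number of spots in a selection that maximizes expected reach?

Optimal total is 562.
One optimal bundle: morning-news A + late-talk slot + local-news insert (120 s).
All optima have 3 spots.

3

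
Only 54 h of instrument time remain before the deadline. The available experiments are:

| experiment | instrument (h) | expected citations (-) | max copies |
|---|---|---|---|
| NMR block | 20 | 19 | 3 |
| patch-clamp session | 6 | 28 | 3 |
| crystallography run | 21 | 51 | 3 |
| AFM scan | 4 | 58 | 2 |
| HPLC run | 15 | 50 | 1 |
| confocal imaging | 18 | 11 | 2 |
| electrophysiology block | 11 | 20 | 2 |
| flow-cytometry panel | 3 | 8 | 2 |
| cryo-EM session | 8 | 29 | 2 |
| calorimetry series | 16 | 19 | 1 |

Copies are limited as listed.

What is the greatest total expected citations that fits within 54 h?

Density check — AFM scan 14.50, patch-clamp session 4.67, cryo-EM session 3.62 are the best per h.
A density-first pass picks 3×patch-clamp session + 2×AFM scan + 2×flow-cytometry panel + 2×cryo-EM session — 274 at 48 h.
The 9 h tied up in patch-clamp session and flow-cytometry panel is better spent on HPLC run — total rises to 288 (54 h).
Nothing else within 54 h beats 288.

288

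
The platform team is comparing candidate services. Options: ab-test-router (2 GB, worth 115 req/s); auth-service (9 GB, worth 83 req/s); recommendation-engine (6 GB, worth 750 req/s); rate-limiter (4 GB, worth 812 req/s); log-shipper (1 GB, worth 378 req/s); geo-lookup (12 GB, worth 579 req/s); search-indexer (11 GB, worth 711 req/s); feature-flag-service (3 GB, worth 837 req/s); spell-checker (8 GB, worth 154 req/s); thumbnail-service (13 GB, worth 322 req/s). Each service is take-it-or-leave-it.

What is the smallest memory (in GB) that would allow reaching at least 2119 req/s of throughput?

10

Minimise GB subject to total throughput ≥ 2119.
Taking ab-test-router + rate-limiter + log-shipper + feature-flag-service gives 2142 (≥ 2119) for 10 GB.
No combination under 10 GB hits 2119.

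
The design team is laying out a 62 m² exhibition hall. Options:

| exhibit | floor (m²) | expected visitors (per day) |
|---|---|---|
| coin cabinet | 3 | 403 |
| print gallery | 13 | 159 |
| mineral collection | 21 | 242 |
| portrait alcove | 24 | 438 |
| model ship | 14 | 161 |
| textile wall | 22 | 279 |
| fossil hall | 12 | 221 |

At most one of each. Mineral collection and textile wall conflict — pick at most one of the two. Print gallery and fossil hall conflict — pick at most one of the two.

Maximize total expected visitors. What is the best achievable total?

1341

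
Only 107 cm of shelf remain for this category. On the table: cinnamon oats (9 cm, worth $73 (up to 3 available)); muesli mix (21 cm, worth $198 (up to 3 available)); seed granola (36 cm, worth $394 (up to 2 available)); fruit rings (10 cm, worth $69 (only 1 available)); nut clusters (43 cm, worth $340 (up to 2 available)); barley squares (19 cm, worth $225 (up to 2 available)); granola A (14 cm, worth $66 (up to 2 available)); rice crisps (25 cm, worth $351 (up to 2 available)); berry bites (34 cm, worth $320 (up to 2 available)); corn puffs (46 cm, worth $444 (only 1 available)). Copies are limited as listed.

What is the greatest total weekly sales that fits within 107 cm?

1321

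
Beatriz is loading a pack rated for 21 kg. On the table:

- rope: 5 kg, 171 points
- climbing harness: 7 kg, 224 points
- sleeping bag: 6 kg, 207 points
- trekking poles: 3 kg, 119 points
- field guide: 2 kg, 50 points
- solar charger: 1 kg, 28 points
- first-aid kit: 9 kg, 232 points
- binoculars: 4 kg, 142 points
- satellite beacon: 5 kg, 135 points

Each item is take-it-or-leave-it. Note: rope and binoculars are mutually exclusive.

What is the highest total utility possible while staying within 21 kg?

721

Ranking by ratio (utility/kg): trekking poles 39.67, binoculars 35.50, sleeping bag 34.50, rope 34.20.
Taking rope + climbing harness + sleeping bag + trekking poles: 21 kg used, 721 in utility.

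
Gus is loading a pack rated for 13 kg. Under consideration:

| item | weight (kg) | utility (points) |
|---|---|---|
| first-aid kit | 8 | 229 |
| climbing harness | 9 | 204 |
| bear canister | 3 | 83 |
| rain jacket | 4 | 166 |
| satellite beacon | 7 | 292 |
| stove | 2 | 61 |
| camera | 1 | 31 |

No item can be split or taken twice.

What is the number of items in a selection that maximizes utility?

3

Best achievable utility is 519.
For example rain jacket + satellite beacon + stove achieves it, using 13 kg.
All optima have 3 items.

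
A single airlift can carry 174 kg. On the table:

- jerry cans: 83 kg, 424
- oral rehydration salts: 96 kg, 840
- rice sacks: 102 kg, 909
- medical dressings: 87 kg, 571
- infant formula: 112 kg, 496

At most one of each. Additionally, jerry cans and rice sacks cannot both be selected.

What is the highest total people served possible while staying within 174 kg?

995

Taking the top-ratio supplies first gives rice sacks for 909 (102 kg).
The 102 kg tied up in rice sacks is better spent on jerry cans + medical dressings — total rises to 995 (170 kg).
That's the maximum — no feasible swap from here does better than 995.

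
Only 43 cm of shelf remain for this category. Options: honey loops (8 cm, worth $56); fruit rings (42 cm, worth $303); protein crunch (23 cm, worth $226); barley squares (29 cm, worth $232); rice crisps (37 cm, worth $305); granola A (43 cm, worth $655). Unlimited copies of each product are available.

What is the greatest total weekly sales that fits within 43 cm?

Ranking by ratio (weekly sales/cm): granola A 15.23, protein crunch 9.83, rice crisps 8.24, barley squares 8.00.
Best packing: granola A — 43 cm, 655 total.
No other feasible combination exceeds 655.

655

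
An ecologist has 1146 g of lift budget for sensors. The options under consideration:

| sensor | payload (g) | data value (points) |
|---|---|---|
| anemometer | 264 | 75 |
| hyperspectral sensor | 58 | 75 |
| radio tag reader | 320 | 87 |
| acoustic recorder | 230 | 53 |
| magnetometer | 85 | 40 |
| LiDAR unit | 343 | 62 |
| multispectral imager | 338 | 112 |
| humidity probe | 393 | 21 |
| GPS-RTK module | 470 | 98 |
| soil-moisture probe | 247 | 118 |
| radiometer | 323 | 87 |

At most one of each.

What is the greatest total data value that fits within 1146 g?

433

Greedy by ratio would take anemometer + hyperspectral sensor + magnetometer + multispectral imager + soil-moisture probe: 992 g used, total 420.
Dropping magnetometer frees 85 g; slotting in acoustic recorder (230 g) lifts the total to 433 at 1137 g.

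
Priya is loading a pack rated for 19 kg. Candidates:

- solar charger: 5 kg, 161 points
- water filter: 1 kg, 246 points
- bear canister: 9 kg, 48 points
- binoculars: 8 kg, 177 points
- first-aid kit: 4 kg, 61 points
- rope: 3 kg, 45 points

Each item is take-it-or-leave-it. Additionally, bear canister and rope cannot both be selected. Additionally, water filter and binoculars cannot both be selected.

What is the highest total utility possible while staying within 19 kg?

Ranking by ratio (utility/kg): water filter 246.00, solar charger 32.20, binoculars 22.12.
Taking solar charger + water filter + bear canister + first-aid kit: 19 kg used, 516 in utility.

516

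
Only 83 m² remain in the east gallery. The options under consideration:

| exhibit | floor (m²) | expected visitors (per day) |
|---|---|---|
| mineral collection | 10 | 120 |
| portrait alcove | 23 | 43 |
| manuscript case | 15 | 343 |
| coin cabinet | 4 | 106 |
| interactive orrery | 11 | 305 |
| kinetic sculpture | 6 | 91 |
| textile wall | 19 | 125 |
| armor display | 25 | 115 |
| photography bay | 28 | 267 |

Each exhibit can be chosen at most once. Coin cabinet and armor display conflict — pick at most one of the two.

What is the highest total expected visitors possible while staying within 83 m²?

1237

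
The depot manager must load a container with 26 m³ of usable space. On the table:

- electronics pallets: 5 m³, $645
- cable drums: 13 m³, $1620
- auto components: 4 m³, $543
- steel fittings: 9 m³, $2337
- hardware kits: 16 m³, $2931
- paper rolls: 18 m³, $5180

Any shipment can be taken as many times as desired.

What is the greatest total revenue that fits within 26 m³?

6266

Density check — paper rolls 287.78, steel fittings 259.67, hardware kits 183.19, auto components 135.75 are the best per m³.
Taking 2×auto components + paper rolls: 26 m³ used, 6266 in revenue.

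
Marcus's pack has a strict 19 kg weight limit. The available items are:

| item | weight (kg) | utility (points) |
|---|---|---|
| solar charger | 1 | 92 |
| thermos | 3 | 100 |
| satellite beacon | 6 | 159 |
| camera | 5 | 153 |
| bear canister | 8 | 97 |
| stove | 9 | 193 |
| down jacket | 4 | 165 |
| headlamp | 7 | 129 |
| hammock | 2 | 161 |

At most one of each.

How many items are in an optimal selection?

Optimal total is 730.
One optimal bundle: solar charger + satellite beacon + camera + down jacket + hammock (18 kg).
All optima have 5 items.

5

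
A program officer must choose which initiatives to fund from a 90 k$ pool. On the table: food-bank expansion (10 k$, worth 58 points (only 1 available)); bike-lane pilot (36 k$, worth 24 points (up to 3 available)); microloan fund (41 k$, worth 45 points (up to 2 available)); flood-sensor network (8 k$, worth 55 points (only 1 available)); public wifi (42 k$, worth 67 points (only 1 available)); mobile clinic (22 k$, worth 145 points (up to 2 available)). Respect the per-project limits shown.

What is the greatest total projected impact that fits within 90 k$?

403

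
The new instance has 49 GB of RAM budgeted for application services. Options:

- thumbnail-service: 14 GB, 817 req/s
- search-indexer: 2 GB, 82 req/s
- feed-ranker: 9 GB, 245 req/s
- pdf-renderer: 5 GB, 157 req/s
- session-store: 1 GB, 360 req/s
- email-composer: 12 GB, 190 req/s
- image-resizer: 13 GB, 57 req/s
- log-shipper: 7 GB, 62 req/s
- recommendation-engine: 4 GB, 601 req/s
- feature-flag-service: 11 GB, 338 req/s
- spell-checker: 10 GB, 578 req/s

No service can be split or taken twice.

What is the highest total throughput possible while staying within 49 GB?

2939

Greedy by ratio would take thumbnail-service + search-indexer + pdf-renderer + session-store + recommendation-engine + feature-flag-service + spell-checker: 47 GB used, total 2933.
Replace search-indexer and pdf-renderer with feed-ranker: the trade gains 6 net, giving 2939 at 49 GB.
The closest alternative, thumbnail-service + search-indexer + pdf-renderer + session-store + recommendation-engine + feature-flag-service + spell-checker, reaches only 2933.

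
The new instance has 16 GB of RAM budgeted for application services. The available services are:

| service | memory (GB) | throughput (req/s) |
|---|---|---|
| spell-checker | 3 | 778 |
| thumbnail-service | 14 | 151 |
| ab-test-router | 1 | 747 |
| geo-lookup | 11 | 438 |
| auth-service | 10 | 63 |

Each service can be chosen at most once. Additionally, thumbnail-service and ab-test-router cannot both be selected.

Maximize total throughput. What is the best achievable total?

1963

The ratio ordering already packs tightly: spell-checker + ab-test-router + geo-lookup, 15 GB, 1963.
The spare 1 GB is too small for any remaining service, and no feasible exchange beats 1963.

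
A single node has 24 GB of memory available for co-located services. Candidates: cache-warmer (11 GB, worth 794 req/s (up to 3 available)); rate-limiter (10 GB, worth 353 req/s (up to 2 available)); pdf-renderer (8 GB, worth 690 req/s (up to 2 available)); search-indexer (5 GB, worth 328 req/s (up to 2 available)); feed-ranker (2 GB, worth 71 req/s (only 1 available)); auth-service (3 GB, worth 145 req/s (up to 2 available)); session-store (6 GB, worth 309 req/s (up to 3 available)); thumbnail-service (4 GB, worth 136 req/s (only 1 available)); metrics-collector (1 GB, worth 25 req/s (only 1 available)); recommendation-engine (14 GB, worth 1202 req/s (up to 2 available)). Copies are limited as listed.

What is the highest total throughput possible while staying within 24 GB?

Taking the top-ratio services first gives 2×pdf-renderer + search-indexer + auth-service for 1853 (24 GB).
But pdf-renderer + feed-ranker + recommendation-engine fits in 24 GB and reaches 1963.
Every other selection either busts 24 GB or exceeds an availability limit or fails to beat 1963.

1963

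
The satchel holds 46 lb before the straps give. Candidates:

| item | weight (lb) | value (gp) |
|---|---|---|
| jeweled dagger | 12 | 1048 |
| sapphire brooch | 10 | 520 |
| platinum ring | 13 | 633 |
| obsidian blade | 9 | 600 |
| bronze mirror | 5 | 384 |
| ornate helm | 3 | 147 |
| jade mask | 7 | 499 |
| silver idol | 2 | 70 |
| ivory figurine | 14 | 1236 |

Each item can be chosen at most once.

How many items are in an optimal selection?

5

Optimal total is 3530.
jeweled dagger + obsidian blade + ornate helm + jade mask + ivory figurine hits 3530 at 45 lb.
All optima have 5 items.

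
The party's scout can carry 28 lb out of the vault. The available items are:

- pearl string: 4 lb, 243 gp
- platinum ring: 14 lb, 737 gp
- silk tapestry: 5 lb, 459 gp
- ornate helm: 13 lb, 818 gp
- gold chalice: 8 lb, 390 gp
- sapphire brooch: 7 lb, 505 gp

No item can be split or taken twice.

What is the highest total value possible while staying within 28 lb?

By value per lb: silk tapestry 91.80, sapphire brooch 72.14, ornate helm 62.92 lead.
Silk tapestry + ornate helm + sapphire brooch uses 25 of the 28 lb and totals 1782.
Nothing else within 28 lb beats 1782.

1782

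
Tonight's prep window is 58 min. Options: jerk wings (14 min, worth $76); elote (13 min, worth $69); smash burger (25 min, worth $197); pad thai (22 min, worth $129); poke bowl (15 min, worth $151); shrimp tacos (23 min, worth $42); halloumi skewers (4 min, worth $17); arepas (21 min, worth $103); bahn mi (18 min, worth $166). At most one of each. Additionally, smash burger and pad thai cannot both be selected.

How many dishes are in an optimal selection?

The maximum profit within 58 min is 514.
One optimal bundle: smash burger + poke bowl + bahn mi (58 min).
Any selection reaching 514 contains exactly 3 dishes.

3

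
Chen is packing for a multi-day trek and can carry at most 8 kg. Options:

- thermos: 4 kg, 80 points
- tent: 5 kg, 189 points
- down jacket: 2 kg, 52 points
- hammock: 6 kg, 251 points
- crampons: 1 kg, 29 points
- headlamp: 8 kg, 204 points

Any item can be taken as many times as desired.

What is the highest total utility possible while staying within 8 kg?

309

Best packing: hammock + 2×crampons — 8 kg, 309 total.
That's the maximum — no swap from here does better than 309.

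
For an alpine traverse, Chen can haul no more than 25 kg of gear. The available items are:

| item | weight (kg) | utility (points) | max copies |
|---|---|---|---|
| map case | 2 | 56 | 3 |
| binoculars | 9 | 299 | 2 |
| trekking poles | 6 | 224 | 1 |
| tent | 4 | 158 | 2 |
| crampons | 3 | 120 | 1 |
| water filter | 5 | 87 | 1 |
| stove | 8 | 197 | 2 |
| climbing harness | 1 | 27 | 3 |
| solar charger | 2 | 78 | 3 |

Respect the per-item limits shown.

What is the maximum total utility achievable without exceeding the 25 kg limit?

Best packing: map case + trekking poles + 2×tent + crampons + 3×solar charger — 25 kg, 950 total.

950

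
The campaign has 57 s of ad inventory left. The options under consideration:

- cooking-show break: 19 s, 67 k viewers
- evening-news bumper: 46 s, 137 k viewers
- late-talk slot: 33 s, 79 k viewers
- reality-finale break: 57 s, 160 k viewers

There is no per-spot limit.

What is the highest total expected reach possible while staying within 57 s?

Taking 3×cooking-show break: 57 s used, 201 in expected reach.

201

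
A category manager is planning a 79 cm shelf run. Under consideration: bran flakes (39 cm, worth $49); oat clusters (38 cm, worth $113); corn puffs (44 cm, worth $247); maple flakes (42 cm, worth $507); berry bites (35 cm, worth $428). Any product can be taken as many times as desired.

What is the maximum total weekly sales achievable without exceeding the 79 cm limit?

Ranking by ratio (weekly sales/cm): berry bites 12.23, maple flakes 12.07, corn puffs 5.61, oat clusters 2.97.
Filling by ratio: 2×berry bites for 856, with 9 cm left unused.
The 35 cm tied up in berry bites is better spent on maple flakes — total rises to 935 (77 cm).
The spare 2 cm is too small for any remaining product, and no exchange beats 935.

935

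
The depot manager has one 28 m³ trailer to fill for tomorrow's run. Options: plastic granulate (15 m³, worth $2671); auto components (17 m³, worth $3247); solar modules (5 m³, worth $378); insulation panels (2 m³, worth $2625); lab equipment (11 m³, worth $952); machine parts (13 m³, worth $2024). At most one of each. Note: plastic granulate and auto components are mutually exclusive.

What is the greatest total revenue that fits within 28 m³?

By revenue per m³: insulation panels 1312.50, auto components 191.00, plastic granulate 178.07, machine parts 155.69 lead.
The ratio ordering already packs tightly: auto components + solar modules + insulation panels, 24 m³, 6250.
Next best is plastic granulate + insulation panels + lab equipment at 6248 (28 m³) — short by 2.

6250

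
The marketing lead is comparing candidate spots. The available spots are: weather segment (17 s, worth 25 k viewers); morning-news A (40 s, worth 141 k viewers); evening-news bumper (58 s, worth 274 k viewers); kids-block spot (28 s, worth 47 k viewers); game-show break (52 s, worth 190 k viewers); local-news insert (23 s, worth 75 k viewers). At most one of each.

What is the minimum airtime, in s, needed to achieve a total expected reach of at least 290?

Look for the lowest-airtime combination reaching 290.
Taking weather segment + evening-news bumper gives 299 (≥ 290) for 75 s.
No combination under 75 s hits 290.

75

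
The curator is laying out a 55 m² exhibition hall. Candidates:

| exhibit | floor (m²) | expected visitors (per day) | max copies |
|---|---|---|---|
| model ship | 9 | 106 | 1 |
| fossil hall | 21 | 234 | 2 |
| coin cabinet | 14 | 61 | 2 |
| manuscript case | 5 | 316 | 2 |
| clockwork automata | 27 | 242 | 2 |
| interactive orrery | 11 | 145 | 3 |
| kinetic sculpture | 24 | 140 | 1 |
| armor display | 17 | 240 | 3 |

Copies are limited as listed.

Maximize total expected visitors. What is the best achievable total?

Taking 2×manuscript case + interactive orrery + 2×armor display: 55 m² used, 1257 in expected visitors.
That's the maximum — no swap from here does better than 1257.

1257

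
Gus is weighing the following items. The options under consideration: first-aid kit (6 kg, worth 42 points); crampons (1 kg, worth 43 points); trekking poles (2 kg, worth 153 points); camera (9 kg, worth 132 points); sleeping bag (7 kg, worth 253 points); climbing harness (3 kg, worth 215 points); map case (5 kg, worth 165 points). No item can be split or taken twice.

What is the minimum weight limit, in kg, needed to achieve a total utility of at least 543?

Need the lightest bundle worth ≥ 543.
Taking crampons + trekking poles + climbing harness + map case gives 576 (≥ 543) for 11 kg.
No combination under 11 kg hits 543.

11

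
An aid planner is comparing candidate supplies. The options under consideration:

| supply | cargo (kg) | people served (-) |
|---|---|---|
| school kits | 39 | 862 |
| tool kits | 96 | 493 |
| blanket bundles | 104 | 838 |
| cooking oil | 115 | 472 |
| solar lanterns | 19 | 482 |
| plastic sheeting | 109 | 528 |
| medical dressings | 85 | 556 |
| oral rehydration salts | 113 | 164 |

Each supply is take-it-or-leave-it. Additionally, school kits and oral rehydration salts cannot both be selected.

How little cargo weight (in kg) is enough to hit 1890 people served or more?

143

Look for the lowest-cargo combination reaching 1890.
Taking school kits + solar lanterns + medical dressings gives 1900 (≥ 1890) for 143 kg.
Below 143 kg the best achievable stays under 1890.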